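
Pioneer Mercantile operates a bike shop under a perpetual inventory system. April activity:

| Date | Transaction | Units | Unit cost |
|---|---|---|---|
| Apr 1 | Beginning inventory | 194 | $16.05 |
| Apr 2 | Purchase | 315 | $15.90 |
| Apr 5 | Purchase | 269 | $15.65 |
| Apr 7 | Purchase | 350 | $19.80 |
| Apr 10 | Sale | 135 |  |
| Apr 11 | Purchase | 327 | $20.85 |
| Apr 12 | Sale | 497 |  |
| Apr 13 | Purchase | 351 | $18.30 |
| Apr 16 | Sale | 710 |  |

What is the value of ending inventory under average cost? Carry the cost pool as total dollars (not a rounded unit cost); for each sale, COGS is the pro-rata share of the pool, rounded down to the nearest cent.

Ending inventory = $8,397.25

After Apr 1: 194 on hand, pool $3,113.70 (≈ $16.0500 each)
After Apr 2: 509 on hand, pool $8,122.20 (≈ $15.9572 each)
After Apr 5: 778 on hand, pool $12,332.05 (≈ $15.8510 each)
After Apr 7: 1128 on hand, pool $19,262.05 (≈ $17.0763 each)
Apr 10, sell 135: 135/1128 × $19,262.05 → $2,305.29
After Apr 11: 1320 on hand, pool $23,774.71 (≈ $18.0111 each)
Apr 12, sell 497: 497/1320 × $23,774.71 → $8,951.53
After Apr 13: 1174 on hand, pool $21,246.48 (≈ $18.0975 each)
Apr 16, sell 710: 710/1174 × $21,246.48 → $12,849.23
Total COGS = $2,305.29 + $8,951.53 + $12,849.23 = $24,106.05
Ending inventory (cost pool remaining) = $8,397.25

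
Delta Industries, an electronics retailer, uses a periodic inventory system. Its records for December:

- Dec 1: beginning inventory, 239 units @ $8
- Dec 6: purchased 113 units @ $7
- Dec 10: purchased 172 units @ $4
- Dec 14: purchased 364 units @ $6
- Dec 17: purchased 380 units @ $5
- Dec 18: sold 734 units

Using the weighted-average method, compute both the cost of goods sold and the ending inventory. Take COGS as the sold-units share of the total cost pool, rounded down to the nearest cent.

Dec 18, sell 734: 734/1268 × $7,475.00 → $4,327.01
Ending inventory (cost pool remaining) = $3,147.99

COGS = $4,327.01; ending inventory = $3,147.99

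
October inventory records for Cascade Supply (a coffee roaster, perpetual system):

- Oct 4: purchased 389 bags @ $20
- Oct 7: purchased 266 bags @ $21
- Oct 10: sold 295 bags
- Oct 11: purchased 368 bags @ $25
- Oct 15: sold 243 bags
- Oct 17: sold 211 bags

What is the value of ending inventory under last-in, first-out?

Oct 10, 295 sold [LIFO — newest first]: 266 @ $21 + 29 @ $20 = $6,166
Oct 15, 243 sold [LIFO — newest first]: 243 @ $25 = $6,075
Oct 17, 211 sold [LIFO — newest first]: 125 @ $25 + 86 @ $20 = $4,845
Total COGS = $6,166 + $6,075 + $4,845 = $17,086
Ending inventory: 274 @ $20 = $5,480

Ending inventory = $5,480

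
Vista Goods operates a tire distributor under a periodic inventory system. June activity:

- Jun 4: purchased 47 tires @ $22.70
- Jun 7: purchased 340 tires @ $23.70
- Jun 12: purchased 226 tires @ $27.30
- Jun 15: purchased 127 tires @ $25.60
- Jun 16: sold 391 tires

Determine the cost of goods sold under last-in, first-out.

Jun 16, 391 sold [LIFO — newest first]: 127 @ $25.60 + 226 @ $27.30 + 38 @ $23.70 = $10,321.60
Ending inventory: 47 @ $22.70 + 302 @ $23.70 = $8,224.30

COGS = $10,321.60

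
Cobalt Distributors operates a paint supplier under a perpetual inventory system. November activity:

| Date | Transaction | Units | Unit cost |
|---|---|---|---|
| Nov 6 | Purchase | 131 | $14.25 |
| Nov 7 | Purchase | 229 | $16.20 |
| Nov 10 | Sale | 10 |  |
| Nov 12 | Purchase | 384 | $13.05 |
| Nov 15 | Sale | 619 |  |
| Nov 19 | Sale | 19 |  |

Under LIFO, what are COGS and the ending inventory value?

COGS = $9,219.75; ending inventory = $1,368.00

Nov 10, 10 sold [LIFO — newest first]: 10 @ $16.20 = $162.00
Nov 15, 619 sold [LIFO — newest first]: 384 @ $13.05 + 219 @ $16.20 + 16 @ $14.25 = $8,787.00
Nov 19, 19 sold [LIFO — newest first]: 19 @ $14.25 = $270.75
Total COGS = $162.00 + $8,787.00 + $270.75 = $9,219.75
Ending inventory: 96 @ $14.25 = $1,368.00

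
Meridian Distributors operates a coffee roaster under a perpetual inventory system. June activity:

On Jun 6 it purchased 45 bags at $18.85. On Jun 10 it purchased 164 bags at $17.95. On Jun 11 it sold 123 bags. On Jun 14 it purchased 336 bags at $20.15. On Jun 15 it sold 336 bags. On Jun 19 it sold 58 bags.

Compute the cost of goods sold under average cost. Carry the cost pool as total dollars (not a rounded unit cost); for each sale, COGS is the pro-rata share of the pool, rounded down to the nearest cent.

After Jun 6: 45 on hand, pool $848.25 (≈ $18.8500 each)
After Jun 10: 209 on hand, pool $3,792.05 (≈ $18.1438 each)
Jun 11, sell 123: 123/209 × $3,792.05 → $2,231.68
After Jun 14: 422 on hand, pool $8,330.77 (≈ $19.7412 each)
Jun 15, sell 336: 336/422 × $8,330.77 → $6,633.03
Jun 19, sell 58: 58/86 × $1,697.74 → $1,144.98
Total COGS = $2,231.68 + $6,633.03 + $1,144.98 = $10,009.69
Ending inventory (cost pool remaining) = $552.76
Check: goods available $10,562.45 = COGS $10,009.69 + ending $552.76

COGS = $10,009.69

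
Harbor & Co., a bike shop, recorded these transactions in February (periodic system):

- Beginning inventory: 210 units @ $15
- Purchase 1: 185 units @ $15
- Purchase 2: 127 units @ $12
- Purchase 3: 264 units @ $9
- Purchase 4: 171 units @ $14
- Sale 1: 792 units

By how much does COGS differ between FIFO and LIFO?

FIFO COGS: 210 @ $15 + 185 @ $15 + 127 @ $12 + 264 @ $9 + 6 @ $14 = $9,909
LIFO COGS: 171 @ $14 + 264 @ $9 + 127 @ $12 + 185 @ $15 + 45 @ $15 = $9,744
Difference = |$9,909 − $9,744| = $165

$165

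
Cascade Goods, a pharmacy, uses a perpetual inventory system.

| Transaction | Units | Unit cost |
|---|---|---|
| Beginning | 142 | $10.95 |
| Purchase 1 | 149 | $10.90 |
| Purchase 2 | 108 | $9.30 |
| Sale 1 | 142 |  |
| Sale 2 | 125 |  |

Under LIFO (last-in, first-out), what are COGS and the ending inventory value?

COGS = $2,738.00; ending inventory = $1,445.40

Sale 1 (142) [LIFO — newest first]: 108 @ $9.30 + 34 @ $10.90 = $1,375.00
Sale 2 (125) [LIFO — newest first]: 115 @ $10.90 + 10 @ $10.95 = $1,363.00
Total COGS = $1,375.00 + $1,363.00 = $2,738.00
Ending inventory: 132 @ $10.95 = $1,445.40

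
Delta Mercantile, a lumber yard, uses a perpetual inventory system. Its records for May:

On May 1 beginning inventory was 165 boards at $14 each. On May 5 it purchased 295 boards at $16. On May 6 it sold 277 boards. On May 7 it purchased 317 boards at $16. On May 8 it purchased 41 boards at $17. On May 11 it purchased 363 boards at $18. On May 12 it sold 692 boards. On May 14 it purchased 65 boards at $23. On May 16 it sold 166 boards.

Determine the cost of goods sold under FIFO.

May 6, 277 sold [FIFO — oldest first]: 165 @ $14 + 112 @ $16 = $4,102
May 12, 692 sold [FIFO — oldest first]: 183 @ $16 + 317 @ $16 + 41 @ $17 + 151 @ $18 = $11,415
May 16, 166 sold [FIFO — oldest first]: 166 @ $18 = $2,988
Total COGS = $4,102 + $11,415 + $2,988 = $18,505
Ending inventory: 46 @ $18 + 65 @ $23 = $2,323

COGS = $18,505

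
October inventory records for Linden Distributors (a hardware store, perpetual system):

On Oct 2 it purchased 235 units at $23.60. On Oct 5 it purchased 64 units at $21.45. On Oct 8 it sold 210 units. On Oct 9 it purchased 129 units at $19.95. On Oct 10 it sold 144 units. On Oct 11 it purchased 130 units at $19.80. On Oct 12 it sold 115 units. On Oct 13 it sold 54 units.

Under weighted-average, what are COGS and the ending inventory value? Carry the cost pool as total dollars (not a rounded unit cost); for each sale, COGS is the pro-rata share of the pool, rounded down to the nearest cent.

After Oct 2: 235 on hand, pool $5,546.00 (≈ $23.6000 each)
After Oct 5: 299 on hand, pool $6,918.80 (≈ $23.1398 each)
Oct 8, sell 210: 210/299 × $6,918.80 → $4,859.35
After Oct 9: 218 on hand, pool $4,633.00 (≈ $21.2523 each)
Oct 10, sell 144: 144/218 × $4,633.00 → $3,060.33
After Oct 11: 204 on hand, pool $4,146.67 (≈ $20.3268 each)
Oct 12, sell 115: 115/204 × $4,146.67 → $2,337.58
Oct 13, sell 54: 54/89 × $1,809.09 → $1,097.65
Total COGS = $4,859.35 + $3,060.33 + $2,337.58 + $1,097.65 = $11,354.91
Ending inventory (cost pool remaining) = $711.44

COGS = $11,354.91; ending inventory = $711.44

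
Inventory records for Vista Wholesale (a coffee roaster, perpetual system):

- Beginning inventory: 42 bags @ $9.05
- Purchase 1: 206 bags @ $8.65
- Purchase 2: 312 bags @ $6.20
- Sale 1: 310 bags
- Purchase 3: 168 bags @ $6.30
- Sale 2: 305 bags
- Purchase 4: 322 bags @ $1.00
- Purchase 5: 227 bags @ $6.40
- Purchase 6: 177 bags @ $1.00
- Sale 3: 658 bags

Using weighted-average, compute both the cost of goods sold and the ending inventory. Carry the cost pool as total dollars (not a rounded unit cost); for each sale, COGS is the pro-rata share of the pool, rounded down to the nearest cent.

After Beginning: 42 on hand, pool $380.10 (≈ $9.0500 each)
After Purchase 1: 248 on hand, pool $2,162.00 (≈ $8.7177 each)
After Purchase 2: 560 on hand, pool $4,096.40 (≈ $7.3150 each)
Sale 1, sell 310: 310/560 × $4,096.40 → $2,267.65
After Purchase 3: 418 on hand, pool $2,887.15 (≈ $6.9071 each)
Sale 2, sell 305: 305/418 × $2,887.15 → $2,106.65
After Purchase 4: 435 on hand, pool $1,102.50 (≈ $2.5345 each)
After Purchase 5: 662 on hand, pool $2,555.30 (≈ $3.8600 each)
After Purchase 6: 839 on hand, pool $2,732.30 (≈ $3.2566 each)
Sale 3, sell 658: 658/839 × $2,732.30 → $2,142.85
Total COGS = $2,267.65 + $2,106.65 + $2,142.85 = $6,517.15
Ending inventory (cost pool remaining) = $589.45
Check: goods available $7,106.60 = COGS $6,517.15 + ending $589.45

COGS = $6,517.15; ending inventory = $589.45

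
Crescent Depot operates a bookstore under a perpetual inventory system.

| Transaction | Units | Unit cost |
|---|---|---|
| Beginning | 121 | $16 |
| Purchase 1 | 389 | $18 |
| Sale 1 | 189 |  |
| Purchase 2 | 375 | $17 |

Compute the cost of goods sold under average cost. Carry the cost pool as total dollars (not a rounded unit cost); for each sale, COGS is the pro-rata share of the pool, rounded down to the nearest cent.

COGS = $3,312.31

After Beginning: 121 on hand, pool $1,936.00 (≈ $16.0000 each)
After Purchase 1: 510 on hand, pool $8,938.00 (≈ $17.5255 each)
Sale 1, sell 189: 189/510 × $8,938.00 → $3,312.31
After Purchase 2: 696 on hand, pool $12,000.69 (≈ $17.2424 each)
Ending inventory (cost pool remaining) = $12,000.69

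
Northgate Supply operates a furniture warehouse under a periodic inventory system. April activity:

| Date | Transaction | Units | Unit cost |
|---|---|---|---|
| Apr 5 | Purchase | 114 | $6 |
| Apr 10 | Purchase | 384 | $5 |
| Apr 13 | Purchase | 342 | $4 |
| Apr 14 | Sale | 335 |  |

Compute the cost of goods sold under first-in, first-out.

Apr 14, 335 sold [FIFO — oldest first]: 114 @ $6 + 221 @ $5 = $1,789
Ending inventory: 163 @ $5 + 342 @ $4 = $2,183

COGS = $1,789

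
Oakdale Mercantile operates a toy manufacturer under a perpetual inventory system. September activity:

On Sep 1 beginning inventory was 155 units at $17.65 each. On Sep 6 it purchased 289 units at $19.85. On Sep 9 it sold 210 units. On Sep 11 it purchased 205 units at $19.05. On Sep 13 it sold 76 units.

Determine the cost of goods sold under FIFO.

COGS = $5,336.10

Sep 9, 210 sold [FIFO — oldest first]: 155 @ $17.65 + 55 @ $19.85 = $3,827.50
Sep 13, 76 sold [FIFO — oldest first]: 76 @ $19.85 = $1,508.60
Total COGS = $3,827.50 + $1,508.60 = $5,336.10
Ending inventory: 158 @ $19.85 + 205 @ $19.05 = $7,041.55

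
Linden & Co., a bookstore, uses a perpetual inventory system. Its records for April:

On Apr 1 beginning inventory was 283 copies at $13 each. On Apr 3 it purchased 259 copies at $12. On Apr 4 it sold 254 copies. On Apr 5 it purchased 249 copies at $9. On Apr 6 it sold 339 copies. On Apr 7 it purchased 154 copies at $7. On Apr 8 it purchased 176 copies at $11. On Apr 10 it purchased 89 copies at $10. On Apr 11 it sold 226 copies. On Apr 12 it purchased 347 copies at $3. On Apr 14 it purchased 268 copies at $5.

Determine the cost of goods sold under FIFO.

COGS = $9,224

Apr 4, 254 sold [FIFO — oldest first]: 254 @ $13 = $3,302
Apr 6, 339 sold [FIFO — oldest first]: 29 @ $13 + 259 @ $12 + 51 @ $9 = $3,944
Apr 11, 226 sold [FIFO — oldest first]: 198 @ $9 + 28 @ $7 = $1,978
Total COGS = $3,302 + $3,944 + $1,978 = $9,224
Ending inventory: 126 @ $7 + 176 @ $11 + 89 @ $10 + 347 @ $3 + 268 @ $5 = $6,089
Check: goods available $15,313 = COGS $9,224 + ending $6,089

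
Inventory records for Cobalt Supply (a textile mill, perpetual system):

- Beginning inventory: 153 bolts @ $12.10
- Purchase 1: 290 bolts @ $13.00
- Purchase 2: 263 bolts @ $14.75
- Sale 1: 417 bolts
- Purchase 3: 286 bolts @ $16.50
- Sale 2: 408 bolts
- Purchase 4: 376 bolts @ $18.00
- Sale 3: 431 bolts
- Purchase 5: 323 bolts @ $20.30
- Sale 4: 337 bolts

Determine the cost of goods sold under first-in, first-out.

COGS = $25,555.05

Sale 1 (417) [FIFO — oldest first]: 153 @ $12.10 + 264 @ $13.00 = $5,283.30
Sale 2 (408) [FIFO — oldest first]: 26 @ $13.00 + 263 @ $14.75 + 119 @ $16.50 = $6,180.75
Sale 3 (431) [FIFO — oldest first]: 167 @ $16.50 + 264 @ $18.00 = $7,507.50
Sale 4 (337) [FIFO — oldest first]: 112 @ $18.00 + 225 @ $20.30 = $6,583.50
Total COGS = $5,283.30 + $6,180.75 + $7,507.50 + $6,583.50 = $25,555.05
Ending inventory: 98 @ $20.30 = $1,989.40
Check: goods available $27,544.45 = COGS $25,555.05 + ending $1,989.40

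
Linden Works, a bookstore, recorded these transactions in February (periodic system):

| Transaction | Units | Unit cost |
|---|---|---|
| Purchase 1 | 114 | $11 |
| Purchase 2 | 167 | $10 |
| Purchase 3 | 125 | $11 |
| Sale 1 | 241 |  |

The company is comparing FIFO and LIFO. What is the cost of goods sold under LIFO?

FIFO COGS: 114 @ $11 + 127 @ $10 = $2,524
LIFO COGS: 125 @ $11 + 116 @ $10 = $2,535

COGS = $2,535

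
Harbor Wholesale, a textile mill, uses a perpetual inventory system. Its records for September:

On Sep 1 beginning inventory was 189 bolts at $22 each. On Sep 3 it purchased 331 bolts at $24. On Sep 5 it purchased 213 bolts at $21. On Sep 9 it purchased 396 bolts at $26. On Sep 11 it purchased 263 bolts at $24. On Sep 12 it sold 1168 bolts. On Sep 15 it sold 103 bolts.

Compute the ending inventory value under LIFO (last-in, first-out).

Sep 12, 1168 sold [LIFO — newest first]: 263 @ $24 + 396 @ $26 + 213 @ $21 + 296 @ $24 = $28,185
Sep 15, 103 sold [LIFO — newest first]: 35 @ $24 + 68 @ $22 = $2,336
Total COGS = $28,185 + $2,336 = $30,521
Ending inventory: 121 @ $22 = $2,662

Ending inventory = $2,662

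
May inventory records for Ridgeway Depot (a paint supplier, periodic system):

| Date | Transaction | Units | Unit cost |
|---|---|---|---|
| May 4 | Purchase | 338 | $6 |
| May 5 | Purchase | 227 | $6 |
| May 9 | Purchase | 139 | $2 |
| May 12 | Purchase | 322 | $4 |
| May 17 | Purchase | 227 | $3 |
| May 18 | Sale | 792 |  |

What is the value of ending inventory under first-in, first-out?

Ending inventory = $1,617

May 18, 792 sold [FIFO — oldest first]: 338 @ $6 + 227 @ $6 + 139 @ $2 + 88 @ $4 = $4,020
Ending inventory: 234 @ $4 + 227 @ $3 = $1,617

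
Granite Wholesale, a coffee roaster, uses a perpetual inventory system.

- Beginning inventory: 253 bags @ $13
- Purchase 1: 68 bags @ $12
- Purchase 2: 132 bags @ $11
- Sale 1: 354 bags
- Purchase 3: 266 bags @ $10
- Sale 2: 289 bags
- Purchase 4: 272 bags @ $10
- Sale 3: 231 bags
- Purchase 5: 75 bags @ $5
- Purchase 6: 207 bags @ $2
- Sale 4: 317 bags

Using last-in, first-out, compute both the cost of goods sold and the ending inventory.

COGS = $10,678; ending inventory = $1,048

Sale 1 (354) [LIFO — newest first]: 132 @ $11 + 68 @ $12 + 154 @ $13 = $4,270
Sale 2 (289) [LIFO — newest first]: 266 @ $10 + 23 @ $13 = $2,959
Sale 3 (231) [LIFO — newest first]: 231 @ $10 = $2,310
Sale 4 (317) [LIFO — newest first]: 207 @ $2 + 75 @ $5 + 35 @ $10 = $1,139
Total COGS = $4,270 + $2,959 + $2,310 + $1,139 = $10,678
Ending inventory: 76 @ $13 + 6 @ $10 = $1,048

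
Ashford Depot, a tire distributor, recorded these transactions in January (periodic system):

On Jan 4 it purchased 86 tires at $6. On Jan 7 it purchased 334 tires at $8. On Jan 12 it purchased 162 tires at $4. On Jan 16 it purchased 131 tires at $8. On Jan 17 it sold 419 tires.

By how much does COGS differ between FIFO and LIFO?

$476

FIFO COGS: 86 @ $6 + 333 @ $8 = $3,180
LIFO COGS: 131 @ $8 + 162 @ $4 + 126 @ $8 = $2,704
Difference = |$3,180 − $2,704| = $476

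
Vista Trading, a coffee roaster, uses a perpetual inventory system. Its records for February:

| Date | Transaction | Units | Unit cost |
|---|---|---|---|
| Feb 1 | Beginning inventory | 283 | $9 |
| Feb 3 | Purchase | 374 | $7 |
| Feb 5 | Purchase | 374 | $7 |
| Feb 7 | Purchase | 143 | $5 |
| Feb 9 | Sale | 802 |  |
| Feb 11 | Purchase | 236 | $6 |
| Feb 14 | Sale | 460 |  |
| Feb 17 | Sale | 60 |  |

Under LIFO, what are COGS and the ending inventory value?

Feb 9, 802 sold [LIFO — newest first]: 143 @ $5 + 374 @ $7 + 285 @ $7 = $5,328
Feb 14, 460 sold [LIFO — newest first]: 236 @ $6 + 89 @ $7 + 135 @ $9 = $3,254
Feb 17, 60 sold [LIFO — newest first]: 60 @ $9 = $540
Total COGS = $5,328 + $3,254 + $540 = $9,122
Ending inventory: 88 @ $9 = $792

COGS = $9,122; ending inventory = $792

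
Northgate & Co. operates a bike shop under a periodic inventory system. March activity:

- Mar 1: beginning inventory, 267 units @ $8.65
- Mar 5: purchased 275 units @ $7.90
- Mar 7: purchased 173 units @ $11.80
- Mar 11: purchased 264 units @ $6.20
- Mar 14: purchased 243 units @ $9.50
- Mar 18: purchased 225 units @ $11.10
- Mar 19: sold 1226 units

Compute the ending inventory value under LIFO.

Mar 19, 1226 sold [LIFO — newest first]: 225 @ $11.10 + 243 @ $9.50 + 264 @ $6.20 + 173 @ $11.80 + 275 @ $7.90 + 46 @ $8.65 = $11,054.60
Ending inventory: 221 @ $8.65 = $1,911.65
Check: goods available $12,966.25 = COGS $11,054.60 + ending $1,911.65

Ending inventory = $1,911.65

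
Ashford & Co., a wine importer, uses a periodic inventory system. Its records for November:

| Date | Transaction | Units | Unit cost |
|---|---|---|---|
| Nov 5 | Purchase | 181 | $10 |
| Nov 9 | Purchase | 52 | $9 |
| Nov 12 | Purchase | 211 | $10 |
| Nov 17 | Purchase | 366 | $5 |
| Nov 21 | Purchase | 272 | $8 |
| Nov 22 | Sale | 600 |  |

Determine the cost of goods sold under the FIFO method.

COGS = $5,168

Nov 22, 600 sold [FIFO — oldest first]: 181 @ $10 + 52 @ $9 + 211 @ $10 + 156 @ $5 = $5,168
Ending inventory: 210 @ $5 + 272 @ $8 = $3,226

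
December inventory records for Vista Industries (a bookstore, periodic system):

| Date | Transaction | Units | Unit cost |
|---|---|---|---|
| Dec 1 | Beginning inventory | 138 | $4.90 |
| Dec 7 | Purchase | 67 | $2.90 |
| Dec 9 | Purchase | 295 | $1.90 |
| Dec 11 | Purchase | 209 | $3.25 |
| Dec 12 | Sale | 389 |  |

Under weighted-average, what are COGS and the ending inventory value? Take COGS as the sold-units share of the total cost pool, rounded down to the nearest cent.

Dec 12, sell 389: 389/709 × $2,110.25 → $1,157.80
Ending inventory (cost pool remaining) = $952.45

COGS = $1,157.80; ending inventory = $952.45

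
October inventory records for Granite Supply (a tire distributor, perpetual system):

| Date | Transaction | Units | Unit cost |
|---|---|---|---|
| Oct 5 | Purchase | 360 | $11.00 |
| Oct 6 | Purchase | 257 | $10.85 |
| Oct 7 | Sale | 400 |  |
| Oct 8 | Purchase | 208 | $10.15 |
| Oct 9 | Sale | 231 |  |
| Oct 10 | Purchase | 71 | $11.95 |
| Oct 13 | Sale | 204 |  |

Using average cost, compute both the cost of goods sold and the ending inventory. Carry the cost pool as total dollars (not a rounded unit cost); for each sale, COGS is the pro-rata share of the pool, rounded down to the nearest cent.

After Oct 5: 360 on hand, pool $3,960.00 (≈ $11.0000 each)
After Oct 6: 617 on hand, pool $6,748.45 (≈ $10.9375 each)
Oct 7, sell 400: 400/617 × $6,748.45 → $4,375.00
After Oct 8: 425 on hand, pool $4,484.65 (≈ $10.5521 each)
Oct 9, sell 231: 231/425 × $4,484.65 → $2,437.53
After Oct 10: 265 on hand, pool $2,895.57 (≈ $10.9267 each)
Oct 13, sell 204: 204/265 × $2,895.57 → $2,229.04
Total COGS = $4,375.00 + $2,437.53 + $2,229.04 = $9,041.57
Ending inventory (cost pool remaining) = $666.53

COGS = $9,041.57; ending inventory = $666.53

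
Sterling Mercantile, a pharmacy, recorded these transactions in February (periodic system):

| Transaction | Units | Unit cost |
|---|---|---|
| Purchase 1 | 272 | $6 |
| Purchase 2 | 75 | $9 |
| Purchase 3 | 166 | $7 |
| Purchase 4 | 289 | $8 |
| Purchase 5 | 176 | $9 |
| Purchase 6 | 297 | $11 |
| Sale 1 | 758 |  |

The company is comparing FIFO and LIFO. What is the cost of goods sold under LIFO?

COGS = $7,131

FIFO COGS: 272 @ $6 + 75 @ $9 + 166 @ $7 + 245 @ $8 = $5,429
LIFO COGS: 297 @ $11 + 176 @ $9 + 285 @ $8 = $7,131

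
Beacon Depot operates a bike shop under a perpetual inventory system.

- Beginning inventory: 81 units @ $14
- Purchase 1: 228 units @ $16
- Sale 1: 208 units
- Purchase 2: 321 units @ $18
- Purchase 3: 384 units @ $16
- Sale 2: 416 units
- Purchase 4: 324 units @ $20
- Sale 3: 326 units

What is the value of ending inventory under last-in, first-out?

Sale 1 (208) [LIFO — newest first]: 208 @ $16 = $3,328
Sale 2 (416) [LIFO — newest first]: 384 @ $16 + 32 @ $18 = $6,720
Sale 3 (326) [LIFO — newest first]: 324 @ $20 + 2 @ $18 = $6,516
Total COGS = $3,328 + $6,720 + $6,516 = $16,564
Ending inventory: 81 @ $14 + 20 @ $16 + 287 @ $18 = $6,620
Check: goods available $23,184 = COGS $16,564 + ending $6,620

Ending inventory = $6,620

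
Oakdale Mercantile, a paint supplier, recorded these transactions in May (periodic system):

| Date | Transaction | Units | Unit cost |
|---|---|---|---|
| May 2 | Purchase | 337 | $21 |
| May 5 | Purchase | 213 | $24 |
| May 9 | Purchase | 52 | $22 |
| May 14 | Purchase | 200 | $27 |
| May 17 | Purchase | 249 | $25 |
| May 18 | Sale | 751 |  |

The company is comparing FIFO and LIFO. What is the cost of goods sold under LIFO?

FIFO COGS: 337 @ $21 + 213 @ $24 + 52 @ $22 + 149 @ $27 = $17,356
LIFO COGS: 249 @ $25 + 200 @ $27 + 52 @ $22 + 213 @ $24 + 37 @ $21 = $18,658

COGS = $18,658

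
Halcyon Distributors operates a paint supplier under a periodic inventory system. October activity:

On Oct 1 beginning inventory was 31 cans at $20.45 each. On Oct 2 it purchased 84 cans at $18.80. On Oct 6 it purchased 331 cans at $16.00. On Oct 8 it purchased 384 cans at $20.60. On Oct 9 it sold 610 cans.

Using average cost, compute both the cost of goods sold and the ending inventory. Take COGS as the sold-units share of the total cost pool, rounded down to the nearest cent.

COGS = $11,332.44; ending inventory = $4,087.11

Oct 9, sell 610: 610/830 × $15,419.55 → $11,332.44
Ending inventory (cost pool remaining) = $4,087.11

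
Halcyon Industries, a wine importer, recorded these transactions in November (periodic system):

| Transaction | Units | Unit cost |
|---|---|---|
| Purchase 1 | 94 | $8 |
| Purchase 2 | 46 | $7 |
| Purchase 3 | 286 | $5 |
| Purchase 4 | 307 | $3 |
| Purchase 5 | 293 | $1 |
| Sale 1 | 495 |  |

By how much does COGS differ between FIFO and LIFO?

$1,812

FIFO COGS: 94 @ $8 + 46 @ $7 + 286 @ $5 + 69 @ $3 = $2,711
LIFO COGS: 293 @ $1 + 202 @ $3 = $899
Difference = |$2,711 − $899| = $1,812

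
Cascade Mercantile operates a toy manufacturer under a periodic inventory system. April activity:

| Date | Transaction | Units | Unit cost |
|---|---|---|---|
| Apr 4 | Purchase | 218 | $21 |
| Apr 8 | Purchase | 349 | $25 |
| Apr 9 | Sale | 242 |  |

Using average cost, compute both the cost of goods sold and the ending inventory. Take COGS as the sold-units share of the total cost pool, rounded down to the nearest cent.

COGS = $5,677.82; ending inventory = $7,625.18

Apr 9, sell 242: 242/567 × $13,303.00 → $5,677.82
Ending inventory (cost pool remaining) = $7,625.18
Check: goods available $13,303.00 = COGS $5,677.82 + ending $7,625.18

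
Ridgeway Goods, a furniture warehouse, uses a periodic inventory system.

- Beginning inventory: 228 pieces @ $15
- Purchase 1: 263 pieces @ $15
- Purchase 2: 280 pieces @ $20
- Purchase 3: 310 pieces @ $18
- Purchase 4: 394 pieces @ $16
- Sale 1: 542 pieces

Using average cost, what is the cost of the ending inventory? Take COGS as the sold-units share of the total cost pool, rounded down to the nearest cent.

Ending inventory = $15,718.05

Sale 1, sell 542: 542/1475 × $24,849.00 → $9,130.95
Ending inventory (cost pool remaining) = $15,718.05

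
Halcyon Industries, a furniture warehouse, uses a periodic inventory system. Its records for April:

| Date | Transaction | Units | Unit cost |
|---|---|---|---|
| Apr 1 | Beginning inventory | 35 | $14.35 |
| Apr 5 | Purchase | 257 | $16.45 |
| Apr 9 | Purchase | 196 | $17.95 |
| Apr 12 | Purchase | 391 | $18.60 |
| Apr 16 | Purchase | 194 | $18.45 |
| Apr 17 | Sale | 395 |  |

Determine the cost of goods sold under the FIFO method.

COGS = $6,578.75

Apr 17, 395 sold [FIFO — oldest first]: 35 @ $14.35 + 257 @ $16.45 + 103 @ $17.95 = $6,578.75
Ending inventory: 93 @ $17.95 + 391 @ $18.60 + 194 @ $18.45 = $12,521.25
Check: goods available $19,100.00 = COGS $6,578.75 + ending $12,521.25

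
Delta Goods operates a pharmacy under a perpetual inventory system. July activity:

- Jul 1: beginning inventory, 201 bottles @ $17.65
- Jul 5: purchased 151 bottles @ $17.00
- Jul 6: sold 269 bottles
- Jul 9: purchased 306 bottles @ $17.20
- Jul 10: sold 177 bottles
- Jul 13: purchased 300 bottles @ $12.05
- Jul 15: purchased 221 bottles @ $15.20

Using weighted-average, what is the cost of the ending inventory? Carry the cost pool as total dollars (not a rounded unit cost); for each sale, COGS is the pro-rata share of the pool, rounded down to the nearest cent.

Ending inventory = $10,628.35

After Jul 1: 201 on hand, pool $3,547.65 (≈ $17.6500 each)
After Jul 5: 352 on hand, pool $6,114.65 (≈ $17.3712 each)
Jul 6, sell 269: 269/352 × $6,114.65 → $4,672.84
After Jul 9: 389 on hand, pool $6,705.01 (≈ $17.2365 each)
Jul 10, sell 177: 177/389 × $6,705.01 → $3,050.86
After Jul 13: 512 on hand, pool $7,269.15 (≈ $14.1976 each)
After Jul 15: 733 on hand, pool $10,628.35 (≈ $14.4998 each)
Total COGS = $4,672.84 + $3,050.86 = $7,723.70
Ending inventory (cost pool remaining) = $10,628.35
Check: goods available $18,352.05 = COGS $7,723.70 + ending $10,628.35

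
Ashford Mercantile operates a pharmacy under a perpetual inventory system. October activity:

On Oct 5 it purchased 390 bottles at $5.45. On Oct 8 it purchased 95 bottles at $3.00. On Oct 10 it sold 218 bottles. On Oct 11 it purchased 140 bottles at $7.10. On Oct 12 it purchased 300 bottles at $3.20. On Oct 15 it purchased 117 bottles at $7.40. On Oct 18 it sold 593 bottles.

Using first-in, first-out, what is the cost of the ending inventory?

Ending inventory = $1,230.60

Oct 10, 218 sold [FIFO — oldest first]: 218 @ $5.45 = $1,188.10
Oct 18, 593 sold [FIFO — oldest first]: 172 @ $5.45 + 95 @ $3.00 + 140 @ $7.10 + 186 @ $3.20 = $2,811.60
Total COGS = $1,188.10 + $2,811.60 = $3,999.70
Ending inventory: 114 @ $3.20 + 117 @ $7.40 = $1,230.60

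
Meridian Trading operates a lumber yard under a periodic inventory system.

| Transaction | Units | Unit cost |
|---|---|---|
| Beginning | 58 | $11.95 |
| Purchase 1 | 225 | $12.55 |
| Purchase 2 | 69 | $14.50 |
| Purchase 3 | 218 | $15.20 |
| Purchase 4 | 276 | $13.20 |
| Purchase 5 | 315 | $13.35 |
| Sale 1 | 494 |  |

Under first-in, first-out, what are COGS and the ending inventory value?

COGS = $6,675.75; ending inventory = $9,003.65

Sale 1 (494) [FIFO — oldest first]: 58 @ $11.95 + 225 @ $12.55 + 69 @ $14.50 + 142 @ $15.20 = $6,675.75
Ending inventory: 76 @ $15.20 + 276 @ $13.20 + 315 @ $13.35 = $9,003.65
Check: goods available $15,679.40 = COGS $6,675.75 + ending $9,003.65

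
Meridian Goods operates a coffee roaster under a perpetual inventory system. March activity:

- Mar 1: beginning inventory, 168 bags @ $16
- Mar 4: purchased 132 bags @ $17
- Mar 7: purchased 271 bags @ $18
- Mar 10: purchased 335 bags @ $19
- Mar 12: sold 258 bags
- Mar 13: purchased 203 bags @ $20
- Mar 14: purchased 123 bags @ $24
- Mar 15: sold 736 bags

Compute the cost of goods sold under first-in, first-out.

COGS = $17,935

Mar 12, 258 sold [FIFO — oldest first]: 168 @ $16 + 90 @ $17 = $4,218
Mar 15, 736 sold [FIFO — oldest first]: 42 @ $17 + 271 @ $18 + 335 @ $19 + 88 @ $20 = $13,717
Total COGS = $4,218 + $13,717 = $17,935
Ending inventory: 115 @ $20 + 123 @ $24 = $5,252
Check: goods available $23,187 = COGS $17,935 + ending $5,252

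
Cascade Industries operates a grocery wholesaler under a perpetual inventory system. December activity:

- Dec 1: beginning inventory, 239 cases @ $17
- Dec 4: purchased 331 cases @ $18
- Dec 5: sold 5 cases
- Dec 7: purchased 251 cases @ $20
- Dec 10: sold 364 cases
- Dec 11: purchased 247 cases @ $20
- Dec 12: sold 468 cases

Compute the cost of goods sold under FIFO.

COGS = $15,361

Dec 5, 5 sold [FIFO — oldest first]: 5 @ $17 = $85
Dec 10, 364 sold [FIFO — oldest first]: 234 @ $17 + 130 @ $18 = $6,318
Dec 12, 468 sold [FIFO — oldest first]: 201 @ $18 + 251 @ $20 + 16 @ $20 = $8,958
Total COGS = $85 + $6,318 + $8,958 = $15,361
Ending inventory: 231 @ $20 = $4,620
Check: goods available $19,981 = COGS $15,361 + ending $4,620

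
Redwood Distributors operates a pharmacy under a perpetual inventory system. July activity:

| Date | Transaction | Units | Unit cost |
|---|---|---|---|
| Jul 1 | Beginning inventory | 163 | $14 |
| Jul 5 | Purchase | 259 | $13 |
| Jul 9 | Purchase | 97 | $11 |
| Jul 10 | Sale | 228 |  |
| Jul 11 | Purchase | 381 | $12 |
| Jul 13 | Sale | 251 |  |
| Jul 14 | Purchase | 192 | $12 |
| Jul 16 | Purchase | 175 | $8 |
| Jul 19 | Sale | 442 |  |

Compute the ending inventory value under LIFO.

Jul 10, 228 sold [LIFO — newest first]: 97 @ $11 + 131 @ $13 = $2,770
Jul 13, 251 sold [LIFO — newest first]: 251 @ $12 = $3,012
Jul 19, 442 sold [LIFO — newest first]: 175 @ $8 + 192 @ $12 + 75 @ $12 = $4,604
Total COGS = $2,770 + $3,012 + $4,604 = $10,386
Ending inventory: 163 @ $14 + 128 @ $13 + 55 @ $12 = $4,606
Check: goods available $14,992 = COGS $10,386 + ending $4,606

Ending inventory = $4,606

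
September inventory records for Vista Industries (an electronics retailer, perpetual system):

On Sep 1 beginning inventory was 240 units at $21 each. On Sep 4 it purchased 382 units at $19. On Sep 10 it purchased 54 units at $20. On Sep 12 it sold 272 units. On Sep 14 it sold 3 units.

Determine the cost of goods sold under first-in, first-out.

Sep 12, 272 sold [FIFO — oldest first]: 240 @ $21 + 32 @ $19 = $5,648
Sep 14, 3 sold [FIFO — oldest first]: 3 @ $19 = $57
Total COGS = $5,648 + $57 = $5,705
Ending inventory: 347 @ $19 + 54 @ $20 = $7,673
Check: goods available $13,378 = COGS $5,705 + ending $7,673

COGS = $5,705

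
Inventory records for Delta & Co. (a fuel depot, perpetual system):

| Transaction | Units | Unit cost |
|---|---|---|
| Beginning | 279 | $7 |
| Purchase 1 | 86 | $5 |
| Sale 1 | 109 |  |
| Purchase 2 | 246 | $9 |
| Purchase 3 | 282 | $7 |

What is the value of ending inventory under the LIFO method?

Ending inventory = $5,980

Sale 1 (109) [LIFO — newest first]: 86 @ $5 + 23 @ $7 = $591
Ending inventory: 256 @ $7 + 246 @ $9 + 282 @ $7 = $5,980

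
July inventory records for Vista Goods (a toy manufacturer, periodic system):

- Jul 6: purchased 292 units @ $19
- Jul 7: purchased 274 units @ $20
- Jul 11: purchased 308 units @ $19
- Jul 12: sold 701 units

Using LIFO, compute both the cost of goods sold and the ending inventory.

Jul 12, 701 sold [LIFO — newest first]: 308 @ $19 + 274 @ $20 + 119 @ $19 = $13,593
Ending inventory: 173 @ $19 = $3,287
Check: goods available $16,880 = COGS $13,593 + ending $3,287

COGS = $13,593; ending inventory = $3,287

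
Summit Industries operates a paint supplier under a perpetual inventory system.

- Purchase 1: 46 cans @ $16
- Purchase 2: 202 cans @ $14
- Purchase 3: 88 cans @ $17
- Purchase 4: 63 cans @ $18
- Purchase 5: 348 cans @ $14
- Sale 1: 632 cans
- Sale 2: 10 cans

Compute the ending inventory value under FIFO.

Ending inventory = $1,470

Sale 1 (632) [FIFO — oldest first]: 46 @ $16 + 202 @ $14 + 88 @ $17 + 63 @ $18 + 233 @ $14 = $9,456
Sale 2 (10) [FIFO — oldest first]: 10 @ $14 = $140
Total COGS = $9,456 + $140 = $9,596
Ending inventory: 105 @ $14 = $1,470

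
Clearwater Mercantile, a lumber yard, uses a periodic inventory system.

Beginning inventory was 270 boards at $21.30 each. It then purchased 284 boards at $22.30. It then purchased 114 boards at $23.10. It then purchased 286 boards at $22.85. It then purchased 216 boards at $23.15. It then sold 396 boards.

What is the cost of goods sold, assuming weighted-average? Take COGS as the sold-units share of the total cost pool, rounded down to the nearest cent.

COGS = $8,885.66

Sale 1, sell 396: 396/1170 × $26,253.10 → $8,885.66
Ending inventory (cost pool remaining) = $17,367.44
Check: goods available $26,253.10 = COGS $8,885.66 + ending $17,367.44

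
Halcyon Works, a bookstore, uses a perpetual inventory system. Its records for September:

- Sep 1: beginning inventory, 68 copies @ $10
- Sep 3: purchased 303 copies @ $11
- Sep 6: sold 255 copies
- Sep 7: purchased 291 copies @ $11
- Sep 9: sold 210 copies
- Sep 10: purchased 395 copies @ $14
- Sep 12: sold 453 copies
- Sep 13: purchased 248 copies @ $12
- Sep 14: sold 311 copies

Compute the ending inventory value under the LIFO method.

Ending inventory = $768

Sep 6, 255 sold [LIFO — newest first]: 255 @ $11 = $2,805
Sep 9, 210 sold [LIFO — newest first]: 210 @ $11 = $2,310
Sep 12, 453 sold [LIFO — newest first]: 395 @ $14 + 58 @ $11 = $6,168
Sep 14, 311 sold [LIFO — newest first]: 248 @ $12 + 23 @ $11 + 40 @ $11 = $3,669
Total COGS = $2,805 + $2,310 + $6,168 + $3,669 = $14,952
Ending inventory: 68 @ $10 + 8 @ $11 = $768
Check: goods available $15,720 = COGS $14,952 + ending $768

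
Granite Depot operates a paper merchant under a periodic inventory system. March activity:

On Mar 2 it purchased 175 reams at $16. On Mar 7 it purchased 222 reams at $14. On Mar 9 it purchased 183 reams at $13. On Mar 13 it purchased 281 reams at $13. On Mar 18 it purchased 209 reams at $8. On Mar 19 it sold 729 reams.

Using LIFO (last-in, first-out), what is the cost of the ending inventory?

Mar 19, 729 sold [LIFO — newest first]: 209 @ $8 + 281 @ $13 + 183 @ $13 + 56 @ $14 = $8,488
Ending inventory: 175 @ $16 + 166 @ $14 = $5,124
Check: goods available $13,612 = COGS $8,488 + ending $5,124

Ending inventory = $5,124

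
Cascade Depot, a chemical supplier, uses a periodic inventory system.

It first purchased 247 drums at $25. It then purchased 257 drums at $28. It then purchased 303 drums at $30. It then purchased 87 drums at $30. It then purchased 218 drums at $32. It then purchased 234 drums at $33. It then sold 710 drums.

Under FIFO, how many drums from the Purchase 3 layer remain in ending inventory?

97

Sale 1 (710) [FIFO — oldest first]: 247 @ $25 + 257 @ $28 + 206 @ $30 = $19,551
Ending inventory: 97 @ $30 + 87 @ $30 + 218 @ $32 + 234 @ $33 = $20,218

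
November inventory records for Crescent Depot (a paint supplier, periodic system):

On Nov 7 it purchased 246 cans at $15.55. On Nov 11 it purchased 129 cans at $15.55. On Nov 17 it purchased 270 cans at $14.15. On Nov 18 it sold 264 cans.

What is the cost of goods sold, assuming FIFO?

Nov 18, 264 sold [FIFO — oldest first]: 246 @ $15.55 + 18 @ $15.55 = $4,105.20
Ending inventory: 111 @ $15.55 + 270 @ $14.15 = $5,546.55

COGS = $4,105.20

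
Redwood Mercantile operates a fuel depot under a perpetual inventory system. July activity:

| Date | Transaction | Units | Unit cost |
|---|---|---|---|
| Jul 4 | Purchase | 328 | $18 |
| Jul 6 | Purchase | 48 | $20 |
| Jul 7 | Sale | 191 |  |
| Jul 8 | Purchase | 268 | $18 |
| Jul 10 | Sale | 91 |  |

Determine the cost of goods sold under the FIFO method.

COGS = $5,076

Jul 7, 191 sold [FIFO — oldest first]: 191 @ $18 = $3,438
Jul 10, 91 sold [FIFO — oldest first]: 91 @ $18 = $1,638
Total COGS = $3,438 + $1,638 = $5,076
Ending inventory: 46 @ $18 + 48 @ $20 + 268 @ $18 = $6,612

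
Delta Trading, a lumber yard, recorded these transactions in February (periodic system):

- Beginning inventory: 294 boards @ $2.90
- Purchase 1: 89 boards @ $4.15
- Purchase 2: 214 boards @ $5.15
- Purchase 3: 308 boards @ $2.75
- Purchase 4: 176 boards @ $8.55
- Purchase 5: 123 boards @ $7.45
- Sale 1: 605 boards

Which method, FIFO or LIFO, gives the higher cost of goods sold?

FIFO COGS: 294 @ $2.90 + 89 @ $4.15 + 214 @ $5.15 + 8 @ $2.75 = $2,346.05
LIFO COGS: 123 @ $7.45 + 176 @ $8.55 + 306 @ $2.75 = $3,262.65

LIFO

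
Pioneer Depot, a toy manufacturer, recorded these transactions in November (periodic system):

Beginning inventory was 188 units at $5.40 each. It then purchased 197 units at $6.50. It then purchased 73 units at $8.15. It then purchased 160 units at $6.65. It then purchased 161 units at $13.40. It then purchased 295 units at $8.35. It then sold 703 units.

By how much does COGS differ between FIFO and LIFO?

FIFO COGS: 188 @ $5.40 + 197 @ $6.50 + 73 @ $8.15 + 160 @ $6.65 + 85 @ $13.40 = $5,093.65
LIFO COGS: 295 @ $8.35 + 161 @ $13.40 + 160 @ $6.65 + 73 @ $8.15 + 14 @ $6.50 = $6,370.60
Difference = |$5,093.65 − $6,370.60| = $1,276.95

$1,276.95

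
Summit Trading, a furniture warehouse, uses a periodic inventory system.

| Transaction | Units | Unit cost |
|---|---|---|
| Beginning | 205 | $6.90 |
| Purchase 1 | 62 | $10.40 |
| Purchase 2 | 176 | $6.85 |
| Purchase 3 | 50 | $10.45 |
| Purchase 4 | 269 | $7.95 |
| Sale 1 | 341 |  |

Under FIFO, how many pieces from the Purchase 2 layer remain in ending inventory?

102

Sale 1 (341) [FIFO — oldest first]: 205 @ $6.90 + 62 @ $10.40 + 74 @ $6.85 = $2,566.20
Ending inventory: 102 @ $6.85 + 50 @ $10.45 + 269 @ $7.95 = $3,359.75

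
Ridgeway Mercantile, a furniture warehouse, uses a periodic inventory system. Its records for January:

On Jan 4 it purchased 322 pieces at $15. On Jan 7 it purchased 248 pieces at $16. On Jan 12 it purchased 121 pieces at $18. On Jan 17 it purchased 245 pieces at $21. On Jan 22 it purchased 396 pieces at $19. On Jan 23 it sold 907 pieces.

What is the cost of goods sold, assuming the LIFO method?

Jan 23, 907 sold [LIFO — newest first]: 396 @ $19 + 245 @ $21 + 121 @ $18 + 145 @ $16 = $17,167
Ending inventory: 322 @ $15 + 103 @ $16 = $6,478

COGS = $17,167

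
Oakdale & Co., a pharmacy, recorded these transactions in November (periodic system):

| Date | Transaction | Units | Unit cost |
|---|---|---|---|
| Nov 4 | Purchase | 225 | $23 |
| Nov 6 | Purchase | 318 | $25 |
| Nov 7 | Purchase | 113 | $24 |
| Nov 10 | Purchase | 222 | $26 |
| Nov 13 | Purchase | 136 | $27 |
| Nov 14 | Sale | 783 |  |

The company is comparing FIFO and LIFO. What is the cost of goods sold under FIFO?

FIFO COGS: 225 @ $23 + 318 @ $25 + 113 @ $24 + 127 @ $26 = $19,139
LIFO COGS: 136 @ $27 + 222 @ $26 + 113 @ $24 + 312 @ $25 = $19,956

COGS = $19,139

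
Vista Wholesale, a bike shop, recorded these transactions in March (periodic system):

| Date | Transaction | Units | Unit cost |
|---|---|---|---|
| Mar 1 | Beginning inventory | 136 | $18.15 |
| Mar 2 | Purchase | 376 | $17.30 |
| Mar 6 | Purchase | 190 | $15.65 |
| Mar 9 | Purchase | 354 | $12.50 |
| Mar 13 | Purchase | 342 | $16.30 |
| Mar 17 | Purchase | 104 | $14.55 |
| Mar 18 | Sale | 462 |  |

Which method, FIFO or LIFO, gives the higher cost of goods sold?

FIFO

FIFO COGS: 136 @ $18.15 + 326 @ $17.30 = $8,108.20
LIFO COGS: 104 @ $14.55 + 342 @ $16.30 + 16 @ $12.50 = $7,287.80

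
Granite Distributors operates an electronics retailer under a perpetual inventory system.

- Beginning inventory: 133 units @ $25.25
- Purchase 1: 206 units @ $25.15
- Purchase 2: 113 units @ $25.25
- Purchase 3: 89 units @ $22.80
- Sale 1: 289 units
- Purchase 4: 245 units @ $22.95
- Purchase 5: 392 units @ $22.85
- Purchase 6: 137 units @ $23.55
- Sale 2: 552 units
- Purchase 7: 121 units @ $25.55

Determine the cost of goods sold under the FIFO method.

COGS = $20,301.10

Sale 1 (289) [FIFO — oldest first]: 133 @ $25.25 + 156 @ $25.15 = $7,281.65
Sale 2 (552) [FIFO — oldest first]: 50 @ $25.15 + 113 @ $25.25 + 89 @ $22.80 + 245 @ $22.95 + 55 @ $22.85 = $13,019.45
Total COGS = $7,281.65 + $13,019.45 = $20,301.10
Ending inventory: 337 @ $22.85 + 137 @ $23.55 + 121 @ $25.55 = $14,018.35
Check: goods available $34,319.45 = COGS $20,301.10 + ending $14,018.35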